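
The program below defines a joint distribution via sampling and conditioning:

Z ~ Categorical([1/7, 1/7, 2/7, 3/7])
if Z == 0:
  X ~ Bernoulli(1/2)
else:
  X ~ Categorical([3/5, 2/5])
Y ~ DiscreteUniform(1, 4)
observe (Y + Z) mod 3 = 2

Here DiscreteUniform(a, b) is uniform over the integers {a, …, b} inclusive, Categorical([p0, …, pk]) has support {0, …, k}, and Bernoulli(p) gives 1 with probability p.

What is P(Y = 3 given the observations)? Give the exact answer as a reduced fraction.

P(Y = 3 | obs) = 1/4

Enumerate traces; 10 have nonzero weight after conditioning:
  (Z=0, X=0, Y=2) weight 1/56
  (Z=0, X=1, Y=2) weight 1/56
  (Z=1, X=0, Y=1) weight 3/140
  (Z=1, X=0, Y=4) weight 3/140
  (Z=1, X=1, Y=1) weight 1/70
  (Z=1, X=1, Y=4) weight 1/70
  (Z=2, X=0, Y=3) weight 3/70
  (Z=2, X=1, Y=3) weight 1/35
  … 2 more
Group by Y:
  weight(Y=1) = 1/28
  weight(Y=2) = 1/7
  weight(Y=3) = 1/14
  weight(Y=4) = 1/28
Total weight = 1/28 + 1/7 + 1/14 + 1/28 = 2/7
P(Y=1 | obs) = 1/28 / 2/7 = 1/8
P(Y=2 | obs) = 1/7 / 2/7 = 1/2
P(Y=3 | obs) = 1/14 / 2/7 = 1/4
P(Y=4 | obs) = 1/28 / 2/7 = 1/8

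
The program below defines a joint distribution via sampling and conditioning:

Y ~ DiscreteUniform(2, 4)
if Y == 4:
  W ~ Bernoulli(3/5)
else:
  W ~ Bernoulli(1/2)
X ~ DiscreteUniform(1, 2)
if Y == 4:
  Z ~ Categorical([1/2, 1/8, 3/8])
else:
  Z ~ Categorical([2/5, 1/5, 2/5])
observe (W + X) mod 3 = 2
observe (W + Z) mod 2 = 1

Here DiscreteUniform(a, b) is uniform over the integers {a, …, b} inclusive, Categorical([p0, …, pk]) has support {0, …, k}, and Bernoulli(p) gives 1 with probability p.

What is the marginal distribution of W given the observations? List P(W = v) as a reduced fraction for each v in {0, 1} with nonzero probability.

P(W=0) = 10/63, P(W=1) = 53/63

Enumerate traces; 9 have nonzero weight after conditioning:
  (Y=2, W=0, X=2, Z=1) weight 1/60
  (Y=2, W=1, X=1, Z=0) weight 1/30
  (Y=2, W=1, X=1, Z=2) weight 1/30
  (Y=3, W=0, X=2, Z=1) weight 1/60
  (Y=3, W=1, X=1, Z=0) weight 1/30
  (Y=3, W=1, X=1, Z=2) weight 1/30
  (Y=4, W=0, X=2, Z=1) weight 1/120
  (Y=4, W=1, X=1, Z=0) weight 1/20
  … 1 more
Group by W:
  weight(W=0) = 1/24
  weight(W=1) = 53/240
Total weight = 1/24 + 53/240 = 21/80
P(W=0 | obs) = 1/24 / 21/80 = 10/63
P(W=1 | obs) = 53/240 / 21/80 = 53/63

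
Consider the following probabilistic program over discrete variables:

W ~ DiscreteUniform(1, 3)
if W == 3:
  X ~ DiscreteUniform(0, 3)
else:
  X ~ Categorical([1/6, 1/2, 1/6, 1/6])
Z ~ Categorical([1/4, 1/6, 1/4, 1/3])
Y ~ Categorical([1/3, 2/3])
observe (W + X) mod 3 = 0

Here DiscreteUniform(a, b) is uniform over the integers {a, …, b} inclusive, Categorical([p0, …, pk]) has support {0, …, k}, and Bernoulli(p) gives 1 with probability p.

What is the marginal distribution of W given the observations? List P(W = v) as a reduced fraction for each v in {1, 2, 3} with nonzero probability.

Enumerate traces; 32 have nonzero weight after conditioning:
  (W=1, X=2, Z=0, Y=0) weight 1/216
  (W=1, X=2, Z=0, Y=1) weight 1/108
  (W=1, X=2, Z=1, Y=0) weight 1/324
  (W=1, X=2, Z=1, Y=1) weight 1/162
  (W=1, X=2, Z=2, Y=0) weight 1/216
  (W=1, X=2, Z=2, Y=1) weight 1/108
  (W=1, X=2, Z=3, Y=0) weight 1/162
  (W=1, X=2, Z=3, Y=1) weight 1/81
  (W=2, X=1, Z=0, Y=0) weight 1/72
  (W=3, X=0, Z=0, Y=0) weight 1/144
  … 22 more
Group by W:
  weight(W=1) = 1/18
  weight(W=2) = 1/6
  weight(W=3) = 1/6
Total weight = 1/18 + 1/6 + 1/6 = 7/18
P(W=1 | obs) = 1/18 / 7/18 = 1/7
P(W=2 | obs) = 1/6 / 7/18 = 3/7
P(W=3 | obs) = 1/6 / 7/18 = 3/7

P(W=1) = 1/7, P(W=2) = 3/7, P(W=3) = 3/7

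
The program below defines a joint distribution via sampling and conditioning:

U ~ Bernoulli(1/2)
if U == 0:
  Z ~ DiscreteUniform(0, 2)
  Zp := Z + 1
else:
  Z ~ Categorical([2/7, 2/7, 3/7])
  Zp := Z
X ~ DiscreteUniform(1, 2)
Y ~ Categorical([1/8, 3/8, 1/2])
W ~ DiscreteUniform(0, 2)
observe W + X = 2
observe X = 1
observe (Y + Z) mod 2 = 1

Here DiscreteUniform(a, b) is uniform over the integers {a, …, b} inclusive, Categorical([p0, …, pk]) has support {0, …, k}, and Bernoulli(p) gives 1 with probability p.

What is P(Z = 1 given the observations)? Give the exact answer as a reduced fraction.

P(Z = 1 | obs) = 65/152

Enumerate traces; 8 have nonzero weight after conditioning:
  (U=0, Z=0, X=1, Y=1, W=1) weight 1/96
  (U=0, Z=1, X=1, Y=0, W=1) weight 1/288
  (U=0, Z=1, X=1, Y=2, W=1) weight 1/72
  (U=0, Z=2, X=1, Y=1, W=1) weight 1/96
  (U=1, Z=0, X=1, Y=1, W=1) weight 1/112
  (U=1, Z=1, X=1, Y=0, W=1) weight 1/336
  (U=1, Z=1, X=1, Y=2, W=1) weight 1/84
  (U=1, Z=2, X=1, Y=1, W=1) weight 3/224
Group by Z:
  weight(Z=0) = 13/672
  weight(Z=1) = 65/2016
  weight(Z=2) = 1/42
Total weight = 13/672 + 65/2016 + 1/42 = 19/252
P(Z=0 | obs) = 13/672 / 19/252 = 39/152
P(Z=1 | obs) = 65/2016 / 19/252 = 65/152
P(Z=2 | obs) = 1/42 / 19/252 = 6/19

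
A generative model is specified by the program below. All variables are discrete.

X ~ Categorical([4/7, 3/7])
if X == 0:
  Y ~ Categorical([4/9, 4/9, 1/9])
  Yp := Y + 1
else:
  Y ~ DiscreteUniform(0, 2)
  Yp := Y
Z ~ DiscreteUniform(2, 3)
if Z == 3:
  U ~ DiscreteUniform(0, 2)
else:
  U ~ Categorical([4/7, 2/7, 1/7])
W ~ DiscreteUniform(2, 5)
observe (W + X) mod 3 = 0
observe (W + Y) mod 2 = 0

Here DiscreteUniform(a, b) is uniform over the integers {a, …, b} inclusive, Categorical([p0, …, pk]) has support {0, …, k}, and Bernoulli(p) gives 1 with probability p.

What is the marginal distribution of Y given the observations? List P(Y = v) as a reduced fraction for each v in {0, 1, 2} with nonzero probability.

Enumerate traces; 24 have nonzero weight after conditioning:
  (X=0, Y=1, Z=2, U=0, W=3) weight 8/441
  (X=0, Y=1, Z=2, U=1, W=3) weight 4/441
  (X=0, Y=1, Z=2, U=2, W=3) weight 2/441
  (X=0, Y=1, Z=3, U=0, W=3) weight 2/189
  (X=0, Y=1, Z=3, U=1, W=3) weight 2/189
  (X=0, Y=1, Z=3, U=2, W=3) weight 2/189
  (X=1, Y=0, Z=2, U=0, W=2) weight 1/98
  (X=1, Y=0, Z=2, U=1, W=2) weight 1/196
  (X=1, Y=2, Z=2, U=0, W=2) weight 1/98
  … 15 more
Group by Y:
  weight(Y=0) = 1/28
  weight(Y=1) = 25/252
  weight(Y=2) = 1/28
Total weight = 1/28 + 25/252 + 1/28 = 43/252
P(Y=0 | obs) = 1/28 / 43/252 = 9/43
P(Y=1 | obs) = 25/252 / 43/252 = 25/43
P(Y=2 | obs) = 1/28 / 43/252 = 9/43

P(Y=0) = 9/43, P(Y=1) = 25/43, P(Y=2) = 9/43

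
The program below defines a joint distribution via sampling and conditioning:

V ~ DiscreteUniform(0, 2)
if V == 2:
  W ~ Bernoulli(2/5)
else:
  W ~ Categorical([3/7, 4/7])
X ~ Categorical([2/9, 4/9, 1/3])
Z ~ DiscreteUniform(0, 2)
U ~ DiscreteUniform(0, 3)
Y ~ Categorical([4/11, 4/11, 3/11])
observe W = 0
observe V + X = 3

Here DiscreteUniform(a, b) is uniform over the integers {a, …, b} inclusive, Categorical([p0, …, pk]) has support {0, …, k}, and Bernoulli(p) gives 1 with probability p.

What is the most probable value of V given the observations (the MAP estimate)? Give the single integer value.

argmax_v P(V = v | obs) = 2

Enumerate traces; 72 have nonzero weight after conditioning:
  (V=1, W=0, X=2, Z=0, U=0, Y=0) weight 1/693
  (V=1, W=0, X=2, Z=0, U=0, Y=1) weight 1/693
  (V=1, W=0, X=2, Z=0, U=0, Y=2) weight 1/924
  (V=1, W=0, X=2, Z=0, U=1, Y=0) weight 1/693
  (V=1, W=0, X=2, Z=0, U=1, Y=1) weight 1/693
  (V=1, W=0, X=2, Z=0, U=1, Y=2) weight 1/924
  (V=1, W=0, X=2, Z=0, U=2, Y=0) weight 1/693
  (V=1, W=0, X=2, Z=0, U=2, Y=1) weight 1/693
  (V=2, W=0, X=1, Z=0, U=0, Y=0) weight 4/1485
  … 63 more
Group by V:
  weight(V=1) = 1/21
  weight(V=2) = 4/45
Total weight = 1/21 + 4/45 = 43/315
P(V=1 | obs) = 1/21 / 43/315 = 15/43
P(V=2 | obs) = 4/45 / 43/315 = 28/43
argmax = 2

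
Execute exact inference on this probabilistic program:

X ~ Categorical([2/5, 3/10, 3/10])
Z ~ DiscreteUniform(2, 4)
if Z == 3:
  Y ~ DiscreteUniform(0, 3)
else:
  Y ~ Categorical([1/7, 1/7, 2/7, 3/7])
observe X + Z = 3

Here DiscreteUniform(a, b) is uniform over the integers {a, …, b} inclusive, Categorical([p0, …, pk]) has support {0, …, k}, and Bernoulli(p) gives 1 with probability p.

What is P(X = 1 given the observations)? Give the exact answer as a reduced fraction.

Enumerate traces; 8 have nonzero weight after conditioning:
  (X=0, Z=3, Y=0) weight 1/30
  (X=0, Z=3, Y=1) weight 1/30
  (X=0, Z=3, Y=2) weight 1/30
  (X=0, Z=3, Y=3) weight 1/30
  (X=1, Z=2, Y=0) weight 1/70
  (X=1, Z=2, Y=1) weight 1/70
  (X=1, Z=2, Y=2) weight 1/35
  (X=1, Z=2, Y=3) weight 3/70
Group by X:
  weight(X=0) = 2/15
  weight(X=1) = 1/10
Total weight = 2/15 + 1/10 = 7/30
P(X=0 | obs) = 2/15 / 7/30 = 4/7
P(X=1 | obs) = 1/10 / 7/30 = 3/7

P(X = 1 | obs) = 3/7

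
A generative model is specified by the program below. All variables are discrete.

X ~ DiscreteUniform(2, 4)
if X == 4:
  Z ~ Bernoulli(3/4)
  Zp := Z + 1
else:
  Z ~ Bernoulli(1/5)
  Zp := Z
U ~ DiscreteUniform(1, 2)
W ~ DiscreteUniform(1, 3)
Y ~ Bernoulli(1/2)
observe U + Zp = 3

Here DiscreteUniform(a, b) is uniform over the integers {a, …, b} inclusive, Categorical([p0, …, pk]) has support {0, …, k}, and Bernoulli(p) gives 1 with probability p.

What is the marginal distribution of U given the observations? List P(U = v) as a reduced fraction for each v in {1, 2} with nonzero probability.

Enumerate traces; 24 have nonzero weight after conditioning:
  (X=2, Z=1, U=2, W=1, Y=0) weight 1/180
  (X=2, Z=1, U=2, W=1, Y=1) weight 1/180
  (X=2, Z=1, U=2, W=2, Y=0) weight 1/180
  (X=2, Z=1, U=2, W=2, Y=1) weight 1/180
  (X=2, Z=1, U=2, W=3, Y=0) weight 1/180
  (X=2, Z=1, U=2, W=3, Y=1) weight 1/180
  (X=3, Z=1, U=2, W=1, Y=0) weight 1/180
  (X=3, Z=1, U=2, W=1, Y=1) weight 1/180
  (X=4, Z=1, U=1, W=1, Y=0) weight 1/48
  … 15 more
Group by U:
  weight(U=1) = 1/8
  weight(U=2) = 13/120
Total weight = 1/8 + 13/120 = 7/30
P(U=1 | obs) = 1/8 / 7/30 = 15/28
P(U=2 | obs) = 13/120 / 7/30 = 13/28

P(U=1) = 15/28, P(U=2) = 13/28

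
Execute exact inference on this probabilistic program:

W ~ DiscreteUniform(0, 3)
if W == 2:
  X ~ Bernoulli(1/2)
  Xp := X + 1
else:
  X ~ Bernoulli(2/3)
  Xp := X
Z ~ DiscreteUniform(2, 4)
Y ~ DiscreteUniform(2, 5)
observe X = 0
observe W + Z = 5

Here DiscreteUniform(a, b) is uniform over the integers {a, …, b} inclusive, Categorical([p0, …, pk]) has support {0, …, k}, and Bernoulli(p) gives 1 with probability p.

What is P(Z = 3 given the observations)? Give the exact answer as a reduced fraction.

Enumerate traces; 12 have nonzero weight after conditioning:
  (W=1, X=0, Z=4, Y=2) weight 1/144
  (W=1, X=0, Z=4, Y=3) weight 1/144
  (W=1, X=0, Z=4, Y=4) weight 1/144
  (W=1, X=0, Z=4, Y=5) weight 1/144
  (W=2, X=0, Z=3, Y=2) weight 1/96
  (W=2, X=0, Z=3, Y=3) weight 1/96
  (W=2, X=0, Z=3, Y=4) weight 1/96
  (W=2, X=0, Z=3, Y=5) weight 1/96
  (W=3, X=0, Z=2, Y=2) weight 1/144
  … 3 more
Group by Z:
  weight(Z=2) = 1/36
  weight(Z=3) = 1/24
  weight(Z=4) = 1/36
Total weight = 1/36 + 1/24 + 1/36 = 7/72
P(Z=2 | obs) = 1/36 / 7/72 = 2/7
P(Z=3 | obs) = 1/24 / 7/72 = 3/7
P(Z=4 | obs) = 1/36 / 7/72 = 2/7

P(Z = 3 | obs) = 3/7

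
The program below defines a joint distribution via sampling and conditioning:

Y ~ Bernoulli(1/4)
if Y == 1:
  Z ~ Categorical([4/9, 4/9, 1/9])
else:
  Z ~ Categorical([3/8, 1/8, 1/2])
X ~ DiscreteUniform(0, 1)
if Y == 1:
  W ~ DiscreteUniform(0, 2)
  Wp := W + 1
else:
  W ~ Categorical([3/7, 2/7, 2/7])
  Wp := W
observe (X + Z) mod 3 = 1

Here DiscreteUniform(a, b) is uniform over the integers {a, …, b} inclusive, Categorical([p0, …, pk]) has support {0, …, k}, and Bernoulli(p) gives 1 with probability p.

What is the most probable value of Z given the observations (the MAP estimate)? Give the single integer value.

argmax_v P(Z = v | obs) = 0

Enumerate traces; 12 have nonzero weight after conditioning:
  (Y=0, Z=0, X=1, W=0) weight 27/448
  (Y=0, Z=0, X=1, W=1) weight 9/224
  (Y=0, Z=0, X=1, W=2) weight 9/224
  (Y=0, Z=1, X=0, W=0) weight 9/448
  (Y=0, Z=1, X=0, W=1) weight 3/224
  (Y=0, Z=1, X=0, W=2) weight 3/224
  (Y=1, Z=0, X=1, W=0) weight 1/54
  (Y=1, Z=0, X=1, W=1) weight 1/54
  … 4 more
Group by Z:
  weight(Z=0) = 113/576
  weight(Z=1) = 59/576
Total weight = 113/576 + 59/576 = 43/144
P(Z=0 | obs) = 113/576 / 43/144 = 113/172
P(Z=1 | obs) = 59/576 / 43/144 = 59/172
argmax = 0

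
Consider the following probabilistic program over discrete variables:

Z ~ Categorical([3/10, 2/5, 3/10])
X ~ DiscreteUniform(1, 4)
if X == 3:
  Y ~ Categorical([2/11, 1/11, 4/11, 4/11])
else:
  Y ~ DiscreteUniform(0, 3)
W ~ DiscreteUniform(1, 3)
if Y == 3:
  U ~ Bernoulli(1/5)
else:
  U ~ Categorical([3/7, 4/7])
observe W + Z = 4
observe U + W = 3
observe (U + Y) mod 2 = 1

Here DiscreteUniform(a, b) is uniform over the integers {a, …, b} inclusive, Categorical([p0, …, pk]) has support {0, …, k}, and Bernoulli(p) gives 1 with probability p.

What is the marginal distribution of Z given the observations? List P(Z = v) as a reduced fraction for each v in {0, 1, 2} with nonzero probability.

Enumerate traces; 16 have nonzero weight after conditioning:
  (Z=1, X=1, Y=1, W=3, U=0) weight 1/280
  (Z=1, X=1, Y=3, W=3, U=0) weight 1/150
  (Z=1, X=2, Y=1, W=3, U=0) weight 1/280
  (Z=1, X=2, Y=3, W=3, U=0) weight 1/150
  (Z=1, X=3, Y=1, W=3, U=0) weight 1/770
  (Z=1, X=3, Y=3, W=3, U=0) weight 8/825
  (Z=1, X=4, Y=1, W=3, U=0) weight 1/280
  (Z=1, X=4, Y=3, W=3, U=0) weight 1/150
  (Z=2, X=1, Y=0, W=2, U=1) weight 1/280
  … 7 more
Group by Z:
  weight(Z=1) = 1927/46200
  weight(Z=2) = 9/308
Total weight = 1927/46200 + 9/308 = 3277/46200
P(Z=1 | obs) = 1927/46200 / 3277/46200 = 1927/3277
P(Z=2 | obs) = 9/308 / 3277/46200 = 1350/3277

P(Z=1) = 1927/3277, P(Z=2) = 1350/3277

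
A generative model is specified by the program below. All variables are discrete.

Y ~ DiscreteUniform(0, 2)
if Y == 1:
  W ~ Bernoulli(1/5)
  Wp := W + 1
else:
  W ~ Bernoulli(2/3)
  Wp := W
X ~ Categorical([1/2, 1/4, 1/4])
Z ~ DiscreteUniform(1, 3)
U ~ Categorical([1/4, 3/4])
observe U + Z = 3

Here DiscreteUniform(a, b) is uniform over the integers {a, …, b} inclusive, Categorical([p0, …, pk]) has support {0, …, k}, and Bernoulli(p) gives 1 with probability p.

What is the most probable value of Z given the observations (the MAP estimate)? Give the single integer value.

Enumerate traces; 36 have nonzero weight after conditioning:
  (Y=0, W=0, X=0, Z=2, U=1) weight 1/72
  (Y=0, W=0, X=0, Z=3, U=0) weight 1/216
  (Y=0, W=0, X=1, Z=2, U=1) weight 1/144
  (Y=0, W=0, X=1, Z=3, U=0) weight 1/432
  (Y=0, W=0, X=2, Z=2, U=1) weight 1/144
  (Y=0, W=0, X=2, Z=3, U=0) weight 1/432
  (Y=0, W=1, X=0, Z=2, U=1) weight 1/36
  (Y=0, W=1, X=0, Z=3, U=0) weight 1/108
  … 28 more
Group by Z:
  weight(Z=2) = 1/4
  weight(Z=3) = 1/12
Total weight = 1/4 + 1/12 = 1/3
P(Z=2 | obs) = 1/4 / 1/3 = 3/4
P(Z=3 | obs) = 1/12 / 1/3 = 1/4
argmax = 2

argmax_v P(Z = v | obs) = 2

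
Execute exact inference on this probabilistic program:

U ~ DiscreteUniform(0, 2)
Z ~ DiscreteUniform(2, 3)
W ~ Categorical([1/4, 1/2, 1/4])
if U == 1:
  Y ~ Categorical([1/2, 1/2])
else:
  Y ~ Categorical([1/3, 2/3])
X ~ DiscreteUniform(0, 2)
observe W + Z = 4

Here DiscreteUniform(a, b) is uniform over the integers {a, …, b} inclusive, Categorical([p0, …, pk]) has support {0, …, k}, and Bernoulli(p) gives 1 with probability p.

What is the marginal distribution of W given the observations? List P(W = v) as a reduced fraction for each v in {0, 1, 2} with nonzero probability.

Enumerate traces; 36 have nonzero weight after conditioning:
  (U=0, Z=2, W=2, Y=0, X=0) weight 1/216
  (U=0, Z=2, W=2, Y=0, X=1) weight 1/216
  (U=0, Z=2, W=2, Y=0, X=2) weight 1/216
  (U=0, Z=2, W=2, Y=1, X=0) weight 1/108
  (U=0, Z=2, W=2, Y=1, X=1) weight 1/108
  (U=0, Z=2, W=2, Y=1, X=2) weight 1/108
  (U=0, Z=3, W=1, Y=0, X=0) weight 1/108
  (U=0, Z=3, W=1, Y=0, X=1) weight 1/108
  … 28 more
Group by W:
  weight(W=1) = 1/4
  weight(W=2) = 1/8
Total weight = 1/4 + 1/8 = 3/8
P(W=1 | obs) = 1/4 / 3/8 = 2/3
P(W=2 | obs) = 1/8 / 3/8 = 1/3

P(W=1) = 2/3, P(W=2) = 1/3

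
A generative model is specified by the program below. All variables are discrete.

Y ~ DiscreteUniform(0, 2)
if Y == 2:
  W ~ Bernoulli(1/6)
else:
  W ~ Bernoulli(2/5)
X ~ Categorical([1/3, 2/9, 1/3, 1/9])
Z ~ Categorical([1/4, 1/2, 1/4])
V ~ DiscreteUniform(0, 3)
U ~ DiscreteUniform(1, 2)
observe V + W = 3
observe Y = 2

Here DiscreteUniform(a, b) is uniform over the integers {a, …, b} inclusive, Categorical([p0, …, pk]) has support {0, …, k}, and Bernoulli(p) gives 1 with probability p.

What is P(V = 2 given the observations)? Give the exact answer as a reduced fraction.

Enumerate traces; 48 have nonzero weight after conditioning:
  (Y=2, W=0, X=0, Z=0, V=3, U=1) weight 5/1728
  (Y=2, W=0, X=0, Z=0, V=3, U=2) weight 5/1728
  (Y=2, W=0, X=0, Z=1, V=3, U=1) weight 5/864
  (Y=2, W=0, X=0, Z=1, V=3, U=2) weight 5/864
  (Y=2, W=0, X=0, Z=2, V=3, U=1) weight 5/1728
  (Y=2, W=0, X=0, Z=2, V=3, U=2) weight 5/1728
  (Y=2, W=0, X=1, Z=0, V=3, U=1) weight 5/2592
  (Y=2, W=0, X=1, Z=0, V=3, U=2) weight 5/2592
  (Y=2, W=1, X=0, Z=0, V=2, U=1) weight 1/1728
  … 39 more
Group by V:
  weight(V=2) = 1/72
  weight(V=3) = 5/72
Total weight = 1/72 + 5/72 = 1/12
P(V=2 | obs) = 1/72 / 1/12 = 1/6
P(V=3 | obs) = 5/72 / 1/12 = 5/6

P(V = 2 | obs) = 1/6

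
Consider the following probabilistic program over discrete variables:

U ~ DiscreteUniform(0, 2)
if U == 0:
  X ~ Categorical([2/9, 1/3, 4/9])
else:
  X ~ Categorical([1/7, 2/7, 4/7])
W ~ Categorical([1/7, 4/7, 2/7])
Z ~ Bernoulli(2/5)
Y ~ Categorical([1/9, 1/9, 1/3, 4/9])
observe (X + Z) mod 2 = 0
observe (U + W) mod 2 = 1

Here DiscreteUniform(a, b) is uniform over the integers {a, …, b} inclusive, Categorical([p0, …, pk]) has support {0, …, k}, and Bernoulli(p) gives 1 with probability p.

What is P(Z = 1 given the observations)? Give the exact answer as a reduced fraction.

Enumerate traces; 48 have nonzero weight after conditioning:
  (U=0, X=0, W=1, Z=0, Y=0) weight 8/2835
  (U=0, X=0, W=1, Z=0, Y=1) weight 8/2835
  (U=0, X=0, W=1, Z=0, Y=2) weight 8/945
  (U=0, X=0, W=1, Z=0, Y=3) weight 32/2835
  (U=0, X=1, W=1, Z=1, Y=0) weight 8/2835
  (U=0, X=1, W=1, Z=1, Y=1) weight 8/2835
  (U=0, X=1, W=1, Z=1, Y=2) weight 8/945
  (U=0, X=1, W=1, Z=1, Y=3) weight 32/2835
  … 40 more
Group by Z:
  weight(Z=0) = 23/105
  weight(Z=1) = 4/63
Total weight = 23/105 + 4/63 = 89/315
P(Z=0 | obs) = 23/105 / 89/315 = 69/89
P(Z=1 | obs) = 4/63 / 89/315 = 20/89

P(Z = 1 | obs) = 20/89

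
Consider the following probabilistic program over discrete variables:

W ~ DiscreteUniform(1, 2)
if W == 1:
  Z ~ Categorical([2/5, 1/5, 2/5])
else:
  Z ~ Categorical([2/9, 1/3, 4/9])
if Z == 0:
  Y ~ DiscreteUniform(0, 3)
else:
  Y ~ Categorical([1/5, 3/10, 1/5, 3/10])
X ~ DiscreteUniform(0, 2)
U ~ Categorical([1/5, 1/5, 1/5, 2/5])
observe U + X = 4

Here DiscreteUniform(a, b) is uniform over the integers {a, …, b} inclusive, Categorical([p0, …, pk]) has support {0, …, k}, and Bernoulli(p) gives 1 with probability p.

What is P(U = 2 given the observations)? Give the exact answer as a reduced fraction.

Enumerate traces; 48 have nonzero weight after conditioning:
  (W=1, Z=0, Y=0, X=1, U=3) weight 1/150
  (W=1, Z=0, Y=0, X=2, U=2) weight 1/300
  (W=1, Z=0, Y=1, X=1, U=3) weight 1/150
  (W=1, Z=0, Y=1, X=2, U=2) weight 1/300
  (W=1, Z=0, Y=2, X=1, U=3) weight 1/150
  (W=1, Z=0, Y=2, X=2, U=2) weight 1/300
  (W=1, Z=0, Y=3, X=1, U=3) weight 1/150
  (W=1, Z=0, Y=3, X=2, U=2) weight 1/300
  … 40 more
Group by U:
  weight(U=2) = 1/15
  weight(U=3) = 2/15
Total weight = 1/15 + 2/15 = 1/5
P(U=2 | obs) = 1/15 / 1/5 = 1/3
P(U=3 | obs) = 2/15 / 1/5 = 2/3

P(U = 2 | obs) = 1/3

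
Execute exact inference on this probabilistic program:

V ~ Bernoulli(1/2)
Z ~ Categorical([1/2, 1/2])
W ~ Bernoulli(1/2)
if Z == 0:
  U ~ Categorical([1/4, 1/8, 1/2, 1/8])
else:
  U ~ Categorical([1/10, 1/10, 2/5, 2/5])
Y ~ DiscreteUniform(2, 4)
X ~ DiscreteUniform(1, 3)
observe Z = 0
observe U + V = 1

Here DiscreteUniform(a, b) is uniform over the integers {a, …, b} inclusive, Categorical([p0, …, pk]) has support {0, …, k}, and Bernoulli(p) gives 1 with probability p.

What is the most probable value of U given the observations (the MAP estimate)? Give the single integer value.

argmax_v P(U = v | obs) = 0

Enumerate traces; 36 have nonzero weight after conditioning:
  (V=0, Z=0, W=0, U=1, Y=2, X=1) weight 1/576
  (V=0, Z=0, W=0, U=1, Y=2, X=2) weight 1/576
  (V=0, Z=0, W=0, U=1, Y=2, X=3) weight 1/576
  (V=0, Z=0, W=0, U=1, Y=3, X=1) weight 1/576
  (V=0, Z=0, W=0, U=1, Y=3, X=2) weight 1/576
  (V=0, Z=0, W=0, U=1, Y=3, X=3) weight 1/576
  (V=0, Z=0, W=0, U=1, Y=4, X=1) weight 1/576
  (V=0, Z=0, W=0, U=1, Y=4, X=2) weight 1/576
  (V=1, Z=0, W=0, U=0, Y=2, X=1) weight 1/288
  … 27 more
Group by U:
  weight(U=0) = 1/16
  weight(U=1) = 1/32
Total weight = 1/16 + 1/32 = 3/32
P(U=0 | obs) = 1/16 / 3/32 = 2/3
P(U=1 | obs) = 1/32 / 3/32 = 1/3
argmax = 0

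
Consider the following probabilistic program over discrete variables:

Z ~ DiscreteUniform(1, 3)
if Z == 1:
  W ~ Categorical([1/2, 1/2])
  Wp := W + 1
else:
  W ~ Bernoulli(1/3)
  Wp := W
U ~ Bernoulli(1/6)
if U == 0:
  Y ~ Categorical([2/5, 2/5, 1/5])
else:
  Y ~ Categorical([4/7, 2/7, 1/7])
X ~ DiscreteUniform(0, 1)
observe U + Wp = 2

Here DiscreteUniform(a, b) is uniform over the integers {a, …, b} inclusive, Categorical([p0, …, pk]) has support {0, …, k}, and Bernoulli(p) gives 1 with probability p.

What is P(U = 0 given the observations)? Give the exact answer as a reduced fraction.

P(U = 0 | obs) = 15/22

Enumerate traces; 24 have nonzero weight after conditioning:
  (Z=1, W=0, U=1, Y=0, X=0) weight 1/126
  (Z=1, W=0, U=1, Y=0, X=1) weight 1/126
  (Z=1, W=0, U=1, Y=1, X=0) weight 1/252
  (Z=1, W=0, U=1, Y=1, X=1) weight 1/252
  (Z=1, W=0, U=1, Y=2, X=0) weight 1/504
  (Z=1, W=0, U=1, Y=2, X=1) weight 1/504
  (Z=1, W=1, U=0, Y=0, X=0) weight 1/36
  (Z=1, W=1, U=0, Y=0, X=1) weight 1/36
  … 16 more
Group by U:
  weight(U=0) = 5/36
  weight(U=1) = 7/108
Total weight = 5/36 + 7/108 = 11/54
P(U=0 | obs) = 5/36 / 11/54 = 15/22
P(U=1 | obs) = 7/108 / 11/54 = 7/22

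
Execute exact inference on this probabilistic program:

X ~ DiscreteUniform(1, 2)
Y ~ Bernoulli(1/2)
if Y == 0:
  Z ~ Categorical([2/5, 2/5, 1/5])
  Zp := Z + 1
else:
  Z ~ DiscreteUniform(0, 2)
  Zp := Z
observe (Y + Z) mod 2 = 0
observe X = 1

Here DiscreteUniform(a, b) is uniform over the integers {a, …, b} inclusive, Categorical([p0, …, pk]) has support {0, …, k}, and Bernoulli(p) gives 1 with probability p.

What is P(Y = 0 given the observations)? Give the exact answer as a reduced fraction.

P(Y = 0 | obs) = 9/14

Enumerate traces; 3 have nonzero weight after conditioning:
  (X=1, Y=0, Z=0) weight 1/10
  (X=1, Y=0, Z=2) weight 1/20
  (X=1, Y=1, Z=1) weight 1/12
Group by Y:
  weight(Y=0) = 3/20
  weight(Y=1) = 1/12
Total weight = 3/20 + 1/12 = 7/30
P(Y=0 | obs) = 3/20 / 7/30 = 9/14
P(Y=1 | obs) = 1/12 / 7/30 = 5/14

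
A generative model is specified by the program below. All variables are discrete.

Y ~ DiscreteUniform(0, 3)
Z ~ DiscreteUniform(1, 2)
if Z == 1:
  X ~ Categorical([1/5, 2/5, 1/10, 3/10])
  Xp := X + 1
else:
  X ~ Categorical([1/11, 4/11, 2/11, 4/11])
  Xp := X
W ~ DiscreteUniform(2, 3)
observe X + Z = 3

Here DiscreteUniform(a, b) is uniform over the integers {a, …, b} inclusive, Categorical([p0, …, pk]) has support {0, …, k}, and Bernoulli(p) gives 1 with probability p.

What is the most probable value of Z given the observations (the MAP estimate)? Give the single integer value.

argmax_v P(Z = v | obs) = 2

Enumerate traces; 16 have nonzero weight after conditioning:
  (Y=0, Z=1, X=2, W=2) weight 1/160
  (Y=0, Z=1, X=2, W=3) weight 1/160
  (Y=0, Z=2, X=1, W=2) weight 1/44
  (Y=0, Z=2, X=1, W=3) weight 1/44
  (Y=1, Z=1, X=2, W=2) weight 1/160
  (Y=1, Z=1, X=2, W=3) weight 1/160
  (Y=1, Z=2, X=1, W=2) weight 1/44
  (Y=1, Z=2, X=1, W=3) weight 1/44
  … 8 more
Group by Z:
  weight(Z=1) = 1/20
  weight(Z=2) = 2/11
Total weight = 1/20 + 2/11 = 51/220
P(Z=1 | obs) = 1/20 / 51/220 = 11/51
P(Z=2 | obs) = 2/11 / 51/220 = 40/51
argmax = 2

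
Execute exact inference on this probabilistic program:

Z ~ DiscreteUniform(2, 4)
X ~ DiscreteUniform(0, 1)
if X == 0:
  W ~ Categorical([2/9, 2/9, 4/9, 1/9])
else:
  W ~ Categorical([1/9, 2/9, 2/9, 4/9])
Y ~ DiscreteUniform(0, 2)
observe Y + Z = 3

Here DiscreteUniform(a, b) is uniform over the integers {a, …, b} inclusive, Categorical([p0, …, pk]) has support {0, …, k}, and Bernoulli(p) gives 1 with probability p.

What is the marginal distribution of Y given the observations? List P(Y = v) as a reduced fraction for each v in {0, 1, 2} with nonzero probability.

P(Y=0) = 1/2, P(Y=1) = 1/2

Enumerate traces; 16 have nonzero weight after conditioning:
  (Z=2, X=0, W=0, Y=1) weight 1/81
  (Z=2, X=0, W=1, Y=1) weight 1/81
  (Z=2, X=0, W=2, Y=1) weight 2/81
  (Z=2, X=0, W=3, Y=1) weight 1/162
  (Z=2, X=1, W=0, Y=1) weight 1/162
  (Z=2, X=1, W=1, Y=1) weight 1/81
  (Z=2, X=1, W=2, Y=1) weight 1/81
  (Z=2, X=1, W=3, Y=1) weight 2/81
  (Z=3, X=0, W=0, Y=0) weight 1/81
  … 7 more
Group by Y:
  weight(Y=0) = 1/9
  weight(Y=1) = 1/9
Total weight = 1/9 + 1/9 = 2/9
P(Y=0 | obs) = 1/9 / 2/9 = 1/2
P(Y=1 | obs) = 1/9 / 2/9 = 1/2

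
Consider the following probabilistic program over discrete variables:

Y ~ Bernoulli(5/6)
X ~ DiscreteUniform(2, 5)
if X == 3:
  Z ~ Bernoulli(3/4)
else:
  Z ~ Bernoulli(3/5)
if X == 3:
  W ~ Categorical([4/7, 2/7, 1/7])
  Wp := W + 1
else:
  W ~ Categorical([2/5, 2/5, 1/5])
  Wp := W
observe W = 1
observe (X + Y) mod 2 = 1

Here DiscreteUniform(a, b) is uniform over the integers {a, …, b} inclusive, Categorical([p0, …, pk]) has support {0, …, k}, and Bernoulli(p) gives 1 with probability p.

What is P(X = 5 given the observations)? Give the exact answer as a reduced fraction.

Enumerate traces; 8 have nonzero weight after conditioning:
  (Y=0, X=3, Z=0, W=1) weight 1/336
  (Y=0, X=3, Z=1, W=1) weight 1/112
  (Y=0, X=5, Z=0, W=1) weight 1/150
  (Y=0, X=5, Z=1, W=1) weight 1/100
  (Y=1, X=2, Z=0, W=1) weight 1/30
  (Y=1, X=2, Z=1, W=1) weight 1/20
  (Y=1, X=4, Z=0, W=1) weight 1/30
  (Y=1, X=4, Z=1, W=1) weight 1/20
Group by X:
  weight(X=2) = 1/12
  weight(X=3) = 1/84
  weight(X=4) = 1/12
  weight(X=5) = 1/60
Total weight = 1/12 + 1/84 + 1/12 + 1/60 = 41/210
P(X=2 | obs) = 1/12 / 41/210 = 35/82
P(X=3 | obs) = 1/84 / 41/210 = 5/82
P(X=4 | obs) = 1/12 / 41/210 = 35/82
P(X=5 | obs) = 1/60 / 41/210 = 7/82

P(X = 5 | obs) = 7/82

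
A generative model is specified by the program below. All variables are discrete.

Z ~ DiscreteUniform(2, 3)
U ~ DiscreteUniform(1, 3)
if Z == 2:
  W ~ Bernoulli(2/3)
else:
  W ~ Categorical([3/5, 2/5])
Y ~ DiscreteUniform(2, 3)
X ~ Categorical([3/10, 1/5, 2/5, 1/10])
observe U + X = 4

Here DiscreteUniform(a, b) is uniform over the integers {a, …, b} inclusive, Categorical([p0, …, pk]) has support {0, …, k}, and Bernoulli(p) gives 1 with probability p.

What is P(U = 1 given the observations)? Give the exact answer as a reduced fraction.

Enumerate traces; 24 have nonzero weight after conditioning:
  (Z=2, U=1, W=0, Y=2, X=3) weight 1/360
  (Z=2, U=1, W=0, Y=3, X=3) weight 1/360
  (Z=2, U=1, W=1, Y=2, X=3) weight 1/180
  (Z=2, U=1, W=1, Y=3, X=3) weight 1/180
  (Z=2, U=2, W=0, Y=2, X=2) weight 1/90
  (Z=2, U=2, W=0, Y=3, X=2) weight 1/90
  (Z=2, U=2, W=1, Y=2, X=2) weight 1/45
  (Z=2, U=2, W=1, Y=3, X=2) weight 1/45
  (Z=2, U=3, W=0, Y=2, X=1) weight 1/180
  … 15 more
Group by U:
  weight(U=1) = 1/30
  weight(U=2) = 2/15
  weight(U=3) = 1/15
Total weight = 1/30 + 2/15 + 1/15 = 7/30
P(U=1 | obs) = 1/30 / 7/30 = 1/7
P(U=2 | obs) = 2/15 / 7/30 = 4/7
P(U=3 | obs) = 1/15 / 7/30 = 2/7

P(U = 1 | obs) = 1/7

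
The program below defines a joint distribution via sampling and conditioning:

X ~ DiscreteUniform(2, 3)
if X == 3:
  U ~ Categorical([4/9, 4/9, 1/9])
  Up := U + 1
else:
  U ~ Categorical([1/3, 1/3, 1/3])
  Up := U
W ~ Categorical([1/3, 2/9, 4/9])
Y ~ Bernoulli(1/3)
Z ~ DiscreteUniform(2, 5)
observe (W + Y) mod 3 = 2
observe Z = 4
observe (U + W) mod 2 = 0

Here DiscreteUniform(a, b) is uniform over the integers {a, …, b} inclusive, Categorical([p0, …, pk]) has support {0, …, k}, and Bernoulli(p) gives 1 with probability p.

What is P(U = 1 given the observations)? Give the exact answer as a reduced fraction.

Enumerate traces; 6 have nonzero weight after conditioning:
  (X=2, U=0, W=2, Y=0, Z=4) weight 1/81
  (X=2, U=1, W=1, Y=1, Z=4) weight 1/324
  (X=2, U=2, W=2, Y=0, Z=4) weight 1/81
  (X=3, U=0, W=2, Y=0, Z=4) weight 4/243
  (X=3, U=1, W=1, Y=1, Z=4) weight 1/243
  (X=3, U=2, W=2, Y=0, Z=4) weight 1/243
Group by U:
  weight(U=0) = 7/243
  weight(U=1) = 7/972
  weight(U=2) = 4/243
Total weight = 7/243 + 7/972 + 4/243 = 17/324
P(U=0 | obs) = 7/243 / 17/324 = 28/51
P(U=1 | obs) = 7/972 / 17/324 = 7/51
P(U=2 | obs) = 4/243 / 17/324 = 16/51

P(U = 1 | obs) = 7/51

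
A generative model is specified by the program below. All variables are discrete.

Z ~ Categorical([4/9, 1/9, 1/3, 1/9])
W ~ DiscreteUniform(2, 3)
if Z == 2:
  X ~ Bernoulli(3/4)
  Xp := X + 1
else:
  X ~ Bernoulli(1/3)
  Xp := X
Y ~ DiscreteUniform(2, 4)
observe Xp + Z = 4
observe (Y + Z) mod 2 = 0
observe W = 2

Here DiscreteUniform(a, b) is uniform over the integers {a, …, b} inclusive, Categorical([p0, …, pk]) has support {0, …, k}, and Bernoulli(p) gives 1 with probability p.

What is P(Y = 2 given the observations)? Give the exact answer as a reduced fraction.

Enumerate traces; 3 have nonzero weight after conditioning:
  (Z=2, W=2, X=1, Y=2) weight 1/24
  (Z=2, W=2, X=1, Y=4) weight 1/24
  (Z=3, W=2, X=1, Y=3) weight 1/162
Group by Y:
  weight(Y=2) = 1/24
  weight(Y=3) = 1/162
  weight(Y=4) = 1/24
Total weight = 1/24 + 1/162 + 1/24 = 29/324
P(Y=2 | obs) = 1/24 / 29/324 = 27/58
P(Y=3 | obs) = 1/162 / 29/324 = 2/29
P(Y=4 | obs) = 1/24 / 29/324 = 27/58

P(Y = 2 | obs) = 27/58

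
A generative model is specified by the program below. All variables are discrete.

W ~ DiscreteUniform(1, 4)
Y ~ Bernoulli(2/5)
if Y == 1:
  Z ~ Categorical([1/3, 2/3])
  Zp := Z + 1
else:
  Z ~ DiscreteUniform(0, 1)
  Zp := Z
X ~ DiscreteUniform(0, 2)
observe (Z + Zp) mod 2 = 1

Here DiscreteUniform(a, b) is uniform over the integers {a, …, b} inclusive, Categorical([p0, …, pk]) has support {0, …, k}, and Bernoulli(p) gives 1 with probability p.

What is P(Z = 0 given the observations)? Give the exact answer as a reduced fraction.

P(Z = 0 | obs) = 1/3

Enumerate traces; 24 have nonzero weight after conditioning:
  (W=1, Y=1, Z=0, X=0) weight 1/90
  (W=1, Y=1, Z=0, X=1) weight 1/90
  (W=1, Y=1, Z=0, X=2) weight 1/90
  (W=1, Y=1, Z=1, X=0) weight 1/45
  (W=1, Y=1, Z=1, X=1) weight 1/45
  (W=1, Y=1, Z=1, X=2) weight 1/45
  (W=2, Y=1, Z=0, X=0) weight 1/90
  (W=2, Y=1, Z=0, X=1) weight 1/90
  … 16 more
Group by Z:
  weight(Z=0) = 2/15
  weight(Z=1) = 4/15
Total weight = 2/15 + 4/15 = 2/5
P(Z=0 | obs) = 2/15 / 2/5 = 1/3
P(Z=1 | obs) = 4/15 / 2/5 = 2/3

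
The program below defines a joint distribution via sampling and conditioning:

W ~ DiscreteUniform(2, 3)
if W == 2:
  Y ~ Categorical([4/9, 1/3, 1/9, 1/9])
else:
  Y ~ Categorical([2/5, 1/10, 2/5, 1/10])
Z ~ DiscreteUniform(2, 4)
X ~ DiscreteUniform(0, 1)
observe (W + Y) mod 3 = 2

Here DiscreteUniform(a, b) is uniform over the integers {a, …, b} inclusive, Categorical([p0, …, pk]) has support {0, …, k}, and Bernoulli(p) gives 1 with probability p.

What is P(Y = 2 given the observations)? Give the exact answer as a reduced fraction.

Enumerate traces; 18 have nonzero weight after conditioning:
  (W=2, Y=0, Z=2, X=0) weight 1/27
  (W=2, Y=0, Z=2, X=1) weight 1/27
  (W=2, Y=0, Z=3, X=0) weight 1/27
  (W=2, Y=0, Z=3, X=1) weight 1/27
  (W=2, Y=0, Z=4, X=0) weight 1/27
  (W=2, Y=0, Z=4, X=1) weight 1/27
  (W=2, Y=3, Z=2, X=0) weight 1/108
  (W=2, Y=3, Z=2, X=1) weight 1/108
  (W=3, Y=2, Z=2, X=0) weight 1/30
  … 9 more
Group by Y:
  weight(Y=0) = 2/9
  weight(Y=2) = 1/5
  weight(Y=3) = 1/18
Total weight = 2/9 + 1/5 + 1/18 = 43/90
P(Y=0 | obs) = 2/9 / 43/90 = 20/43
P(Y=2 | obs) = 1/5 / 43/90 = 18/43
P(Y=3 | obs) = 1/18 / 43/90 = 5/43

P(Y = 2 | obs) = 18/43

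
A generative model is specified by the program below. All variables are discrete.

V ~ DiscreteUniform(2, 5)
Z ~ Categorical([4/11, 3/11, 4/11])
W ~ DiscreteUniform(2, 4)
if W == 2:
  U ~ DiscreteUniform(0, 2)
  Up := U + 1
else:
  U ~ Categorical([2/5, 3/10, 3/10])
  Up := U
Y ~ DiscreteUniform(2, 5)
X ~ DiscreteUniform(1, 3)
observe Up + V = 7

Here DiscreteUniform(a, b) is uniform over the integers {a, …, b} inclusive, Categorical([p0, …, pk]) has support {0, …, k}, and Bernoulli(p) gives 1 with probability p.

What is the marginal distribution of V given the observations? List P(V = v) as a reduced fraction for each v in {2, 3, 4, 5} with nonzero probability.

P(V=4) = 5/19, P(V=5) = 14/19

Enumerate traces; 144 have nonzero weight after conditioning:
  (V=4, Z=0, W=2, U=2, Y=2, X=1) weight 1/1188
  (V=4, Z=0, W=2, U=2, Y=2, X=2) weight 1/1188
  (V=4, Z=0, W=2, U=2, Y=2, X=3) weight 1/1188
  (V=4, Z=0, W=2, U=2, Y=3, X=1) weight 1/1188
  (V=4, Z=0, W=2, U=2, Y=3, X=2) weight 1/1188
  (V=4, Z=0, W=2, U=2, Y=3, X=3) weight 1/1188
  (V=4, Z=0, W=2, U=2, Y=4, X=1) weight 1/1188
  (V=4, Z=0, W=2, U=2, Y=4, X=2) weight 1/1188
  (V=5, Z=0, W=2, U=1, Y=2, X=1) weight 1/1188
  … 135 more
Group by V:
  weight(V=4) = 1/36
  weight(V=5) = 7/90
Total weight = 1/36 + 7/90 = 19/180
P(V=4 | obs) = 1/36 / 19/180 = 5/19
P(V=5 | obs) = 7/90 / 19/180 = 14/19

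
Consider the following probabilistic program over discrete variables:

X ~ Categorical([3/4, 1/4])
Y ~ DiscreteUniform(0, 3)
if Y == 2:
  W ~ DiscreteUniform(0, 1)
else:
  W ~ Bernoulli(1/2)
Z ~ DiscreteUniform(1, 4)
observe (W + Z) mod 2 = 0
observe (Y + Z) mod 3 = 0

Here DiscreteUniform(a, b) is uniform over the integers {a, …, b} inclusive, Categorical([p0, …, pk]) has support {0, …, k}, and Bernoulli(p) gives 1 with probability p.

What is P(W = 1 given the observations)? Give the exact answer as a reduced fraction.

Enumerate traces; 10 have nonzero weight after conditioning:
  (X=0, Y=0, W=1, Z=3) weight 3/128
  (X=0, Y=1, W=0, Z=2) weight 3/128
  (X=0, Y=2, W=0, Z=4) weight 3/128
  (X=0, Y=2, W=1, Z=1) weight 3/128
  (X=0, Y=3, W=1, Z=3) weight 3/128
  (X=1, Y=0, W=1, Z=3) weight 1/128
  (X=1, Y=1, W=0, Z=2) weight 1/128
  (X=1, Y=2, W=0, Z=4) weight 1/128
  … 2 more
Group by W:
  weight(W=0) = 1/16
  weight(W=1) = 3/32
Total weight = 1/16 + 3/32 = 5/32
P(W=0 | obs) = 1/16 / 5/32 = 2/5
P(W=1 | obs) = 3/32 / 5/32 = 3/5

P(W = 1 | obs) = 3/5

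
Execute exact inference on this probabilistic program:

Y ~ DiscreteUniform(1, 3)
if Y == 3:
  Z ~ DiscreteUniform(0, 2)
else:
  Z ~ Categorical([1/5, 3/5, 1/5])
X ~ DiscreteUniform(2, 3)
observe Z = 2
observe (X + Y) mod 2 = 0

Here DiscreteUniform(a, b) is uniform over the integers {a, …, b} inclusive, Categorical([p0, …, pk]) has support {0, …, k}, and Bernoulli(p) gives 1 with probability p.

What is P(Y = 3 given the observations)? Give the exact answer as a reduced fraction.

Enumerate traces; 3 have nonzero weight after conditioning:
  (Y=1, Z=2, X=3) weight 1/30
  (Y=2, Z=2, X=2) weight 1/30
  (Y=3, Z=2, X=3) weight 1/18
Group by Y:
  weight(Y=1) = 1/30
  weight(Y=2) = 1/30
  weight(Y=3) = 1/18
Total weight = 1/30 + 1/30 + 1/18 = 11/90
P(Y=1 | obs) = 1/30 / 11/90 = 3/11
P(Y=2 | obs) = 1/30 / 11/90 = 3/11
P(Y=3 | obs) = 1/18 / 11/90 = 5/11

P(Y = 3 | obs) = 5/11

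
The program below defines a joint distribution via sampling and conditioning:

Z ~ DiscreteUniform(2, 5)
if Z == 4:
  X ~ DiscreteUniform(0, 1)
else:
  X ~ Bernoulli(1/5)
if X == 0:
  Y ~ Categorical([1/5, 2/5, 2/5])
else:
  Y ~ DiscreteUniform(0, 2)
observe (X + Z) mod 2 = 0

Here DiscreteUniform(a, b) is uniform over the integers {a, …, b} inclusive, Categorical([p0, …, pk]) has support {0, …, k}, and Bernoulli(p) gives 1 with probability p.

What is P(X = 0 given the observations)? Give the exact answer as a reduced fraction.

P(X = 0 | obs) = 13/17

Enumerate traces; 12 have nonzero weight after conditioning:
  (Z=2, X=0, Y=0) weight 1/25
  (Z=2, X=0, Y=1) weight 2/25
  (Z=2, X=0, Y=2) weight 2/25
  (Z=3, X=1, Y=0) weight 1/60
  (Z=3, X=1, Y=1) weight 1/60
  (Z=3, X=1, Y=2) weight 1/60
  (Z=4, X=0, Y=0) weight 1/40
  (Z=4, X=0, Y=1) weight 1/20
  … 4 more
Group by X:
  weight(X=0) = 13/40
  weight(X=1) = 1/10
Total weight = 13/40 + 1/10 = 17/40
P(X=0 | obs) = 13/40 / 17/40 = 13/17
P(X=1 | obs) = 1/10 / 17/40 = 4/17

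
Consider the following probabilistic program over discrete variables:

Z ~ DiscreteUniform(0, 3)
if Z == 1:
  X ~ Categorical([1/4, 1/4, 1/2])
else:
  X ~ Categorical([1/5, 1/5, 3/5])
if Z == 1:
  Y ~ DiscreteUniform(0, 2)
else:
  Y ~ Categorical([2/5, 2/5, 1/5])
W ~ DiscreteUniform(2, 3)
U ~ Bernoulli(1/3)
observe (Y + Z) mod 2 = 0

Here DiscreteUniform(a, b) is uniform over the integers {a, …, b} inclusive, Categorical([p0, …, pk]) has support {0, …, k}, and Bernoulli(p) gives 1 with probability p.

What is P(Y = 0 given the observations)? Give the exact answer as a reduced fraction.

Enumerate traces; 72 have nonzero weight after conditioning:
  (Z=0, X=0, Y=0, W=2, U=0) weight 1/150
  (Z=0, X=0, Y=0, W=2, U=1) weight 1/300
  (Z=0, X=0, Y=0, W=3, U=0) weight 1/150
  (Z=0, X=0, Y=0, W=3, U=1) weight 1/300
  (Z=0, X=0, Y=2, W=2, U=0) weight 1/300
  (Z=0, X=0, Y=2, W=2, U=1) weight 1/600
  (Z=0, X=0, Y=2, W=3, U=0) weight 1/300
  (Z=0, X=0, Y=2, W=3, U=1) weight 1/600
  (Z=1, X=0, Y=1, W=2, U=0) weight 1/144
  … 63 more
Group by Y:
  weight(Y=0) = 1/5
  weight(Y=1) = 11/60
  weight(Y=2) = 1/10
Total weight = 1/5 + 11/60 + 1/10 = 29/60
P(Y=0 | obs) = 1/5 / 29/60 = 12/29
P(Y=1 | obs) = 11/60 / 29/60 = 11/29
P(Y=2 | obs) = 1/10 / 29/60 = 6/29

P(Y = 0 | obs) = 12/29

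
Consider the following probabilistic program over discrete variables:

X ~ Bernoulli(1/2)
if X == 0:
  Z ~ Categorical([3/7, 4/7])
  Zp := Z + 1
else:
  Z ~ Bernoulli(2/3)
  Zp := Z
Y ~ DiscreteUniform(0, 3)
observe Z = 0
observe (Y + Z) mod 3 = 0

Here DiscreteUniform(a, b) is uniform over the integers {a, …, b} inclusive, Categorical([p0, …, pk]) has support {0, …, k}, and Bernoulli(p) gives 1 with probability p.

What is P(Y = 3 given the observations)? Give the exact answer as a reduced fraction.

Enumerate traces; 4 have nonzero weight after conditioning:
  (X=0, Z=0, Y=0) weight 3/56
  (X=0, Z=0, Y=3) weight 3/56
  (X=1, Z=0, Y=0) weight 1/24
  (X=1, Z=0, Y=3) weight 1/24
Group by Y:
  weight(Y=0) = 2/21
  weight(Y=3) = 2/21
Total weight = 2/21 + 2/21 = 4/21
P(Y=0 | obs) = 2/21 / 4/21 = 1/2
P(Y=3 | obs) = 2/21 / 4/21 = 1/2

P(Y = 3 | obs) = 1/2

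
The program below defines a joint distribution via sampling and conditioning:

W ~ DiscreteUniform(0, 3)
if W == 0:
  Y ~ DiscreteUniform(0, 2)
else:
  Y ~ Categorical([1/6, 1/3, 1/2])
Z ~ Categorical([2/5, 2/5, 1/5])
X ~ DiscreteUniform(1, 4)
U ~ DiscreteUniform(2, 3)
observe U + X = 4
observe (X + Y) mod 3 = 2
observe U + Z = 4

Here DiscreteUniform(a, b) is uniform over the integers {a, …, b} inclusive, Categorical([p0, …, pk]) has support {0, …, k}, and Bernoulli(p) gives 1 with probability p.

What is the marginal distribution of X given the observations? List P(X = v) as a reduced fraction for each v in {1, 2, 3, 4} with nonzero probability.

Enumerate traces; 8 have nonzero weight after conditioning:
  (W=0, Y=0, Z=2, X=2, U=2) weight 1/480
  (W=0, Y=1, Z=1, X=1, U=3) weight 1/240
  (W=1, Y=0, Z=2, X=2, U=2) weight 1/960
  (W=1, Y=1, Z=1, X=1, U=3) weight 1/240
  (W=2, Y=0, Z=2, X=2, U=2) weight 1/960
  (W=2, Y=1, Z=1, X=1, U=3) weight 1/240
  (W=3, Y=0, Z=2, X=2, U=2) weight 1/960
  (W=3, Y=1, Z=1, X=1, U=3) weight 1/240
Group by X:
  weight(X=1) = 1/60
  weight(X=2) = 1/192
Total weight = 1/60 + 1/192 = 7/320
P(X=1 | obs) = 1/60 / 7/320 = 16/21
P(X=2 | obs) = 1/192 / 7/320 = 5/21

P(X=1) = 16/21, P(X=2) = 5/21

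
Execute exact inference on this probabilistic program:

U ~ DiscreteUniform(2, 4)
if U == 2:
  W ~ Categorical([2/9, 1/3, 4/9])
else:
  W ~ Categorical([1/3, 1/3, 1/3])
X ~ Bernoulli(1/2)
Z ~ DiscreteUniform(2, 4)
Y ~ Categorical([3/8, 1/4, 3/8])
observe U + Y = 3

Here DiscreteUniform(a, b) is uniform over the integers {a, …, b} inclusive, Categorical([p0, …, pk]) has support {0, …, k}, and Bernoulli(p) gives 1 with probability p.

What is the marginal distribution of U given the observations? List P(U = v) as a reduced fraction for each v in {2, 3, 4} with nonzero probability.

P(U=2) = 2/5, P(U=3) = 3/5

Enumerate traces; 36 have nonzero weight after conditioning:
  (U=2, W=0, X=0, Z=2, Y=1) weight 1/324
  (U=2, W=0, X=0, Z=3, Y=1) weight 1/324
  (U=2, W=0, X=0, Z=4, Y=1) weight 1/324
  (U=2, W=0, X=1, Z=2, Y=1) weight 1/324
  (U=2, W=0, X=1, Z=3, Y=1) weight 1/324
  (U=2, W=0, X=1, Z=4, Y=1) weight 1/324
  (U=2, W=1, X=0, Z=2, Y=1) weight 1/216
  (U=2, W=1, X=0, Z=3, Y=1) weight 1/216
  (U=3, W=0, X=0, Z=2, Y=0) weight 1/144
  … 27 more
Group by U:
  weight(U=2) = 1/12
  weight(U=3) = 1/8
Total weight = 1/12 + 1/8 = 5/24
P(U=2 | obs) = 1/12 / 5/24 = 2/5
P(U=3 | obs) = 1/8 / 5/24 = 3/5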